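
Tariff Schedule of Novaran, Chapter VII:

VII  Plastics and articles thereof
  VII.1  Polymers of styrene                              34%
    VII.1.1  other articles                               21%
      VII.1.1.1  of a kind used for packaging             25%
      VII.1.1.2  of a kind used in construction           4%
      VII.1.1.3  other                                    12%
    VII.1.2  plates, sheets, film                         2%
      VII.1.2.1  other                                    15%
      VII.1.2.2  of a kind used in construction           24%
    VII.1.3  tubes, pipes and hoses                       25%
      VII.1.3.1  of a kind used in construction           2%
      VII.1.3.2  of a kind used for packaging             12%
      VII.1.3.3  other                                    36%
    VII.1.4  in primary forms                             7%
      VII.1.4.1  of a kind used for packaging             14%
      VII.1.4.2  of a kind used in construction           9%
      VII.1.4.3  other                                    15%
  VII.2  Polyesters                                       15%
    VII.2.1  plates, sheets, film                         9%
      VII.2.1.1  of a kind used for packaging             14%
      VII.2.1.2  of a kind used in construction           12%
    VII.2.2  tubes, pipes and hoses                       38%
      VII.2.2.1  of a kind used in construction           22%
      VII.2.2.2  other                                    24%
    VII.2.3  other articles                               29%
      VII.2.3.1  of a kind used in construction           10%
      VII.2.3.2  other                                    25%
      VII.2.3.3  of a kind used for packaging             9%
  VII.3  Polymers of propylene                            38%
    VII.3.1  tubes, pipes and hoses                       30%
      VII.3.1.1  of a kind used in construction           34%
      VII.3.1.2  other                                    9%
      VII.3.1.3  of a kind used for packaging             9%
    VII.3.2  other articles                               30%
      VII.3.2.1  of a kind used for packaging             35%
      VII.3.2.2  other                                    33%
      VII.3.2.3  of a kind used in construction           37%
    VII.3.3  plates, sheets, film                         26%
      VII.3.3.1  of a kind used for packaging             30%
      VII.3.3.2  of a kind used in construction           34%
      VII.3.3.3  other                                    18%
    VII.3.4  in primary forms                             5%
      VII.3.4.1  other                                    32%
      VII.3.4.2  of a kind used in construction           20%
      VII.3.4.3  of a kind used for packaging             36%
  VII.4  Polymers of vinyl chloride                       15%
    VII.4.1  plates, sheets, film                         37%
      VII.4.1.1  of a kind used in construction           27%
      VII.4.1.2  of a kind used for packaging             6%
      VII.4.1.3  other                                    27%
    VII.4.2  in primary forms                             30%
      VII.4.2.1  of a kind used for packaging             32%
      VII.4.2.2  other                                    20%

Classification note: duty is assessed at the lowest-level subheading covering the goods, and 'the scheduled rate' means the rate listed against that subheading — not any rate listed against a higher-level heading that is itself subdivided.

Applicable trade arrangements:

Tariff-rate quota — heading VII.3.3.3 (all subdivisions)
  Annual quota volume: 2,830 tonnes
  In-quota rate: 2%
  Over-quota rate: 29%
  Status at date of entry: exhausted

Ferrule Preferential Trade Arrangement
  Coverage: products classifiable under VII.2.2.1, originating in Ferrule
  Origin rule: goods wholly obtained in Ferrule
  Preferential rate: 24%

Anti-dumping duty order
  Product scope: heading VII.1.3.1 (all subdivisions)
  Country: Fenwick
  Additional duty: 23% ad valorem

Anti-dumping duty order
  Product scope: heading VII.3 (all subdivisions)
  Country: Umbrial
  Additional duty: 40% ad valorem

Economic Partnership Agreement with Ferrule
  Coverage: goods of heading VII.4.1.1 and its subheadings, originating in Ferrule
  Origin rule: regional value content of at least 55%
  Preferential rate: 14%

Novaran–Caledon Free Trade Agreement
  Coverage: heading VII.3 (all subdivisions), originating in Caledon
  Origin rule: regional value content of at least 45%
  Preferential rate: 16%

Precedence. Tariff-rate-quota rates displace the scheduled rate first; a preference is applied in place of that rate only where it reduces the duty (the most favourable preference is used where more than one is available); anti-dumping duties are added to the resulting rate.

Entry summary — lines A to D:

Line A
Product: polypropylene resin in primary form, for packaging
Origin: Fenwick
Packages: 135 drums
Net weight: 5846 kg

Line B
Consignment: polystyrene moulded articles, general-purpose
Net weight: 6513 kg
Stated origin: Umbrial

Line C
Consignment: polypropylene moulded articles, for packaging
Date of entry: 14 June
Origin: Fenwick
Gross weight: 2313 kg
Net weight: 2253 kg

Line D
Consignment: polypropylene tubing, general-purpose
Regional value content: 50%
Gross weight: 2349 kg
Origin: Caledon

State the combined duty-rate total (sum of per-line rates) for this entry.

Line A: polypropylene → VII.3; resin in primary form → VII.3.4; for packaging → VII.3.4.3. Scheduled 36%. No special measure applies. → 36%.
Line B: polystyrene → VII.1; moulded articles → VII.1.1; general-purpose → VII.1.1.3. Scheduled 12%. No special measure applies. → 12%.
Line C: polypropylene → VII.3; moulded articles → VII.3.2; for packaging → VII.3.2.1. Scheduled 35%. No special measure applies. → 35%.
Line D: polypropylene → VII.3; tubing → VII.3.1; general-purpose → VII.3.1.2. Scheduled 9%. Caledon agreement on VII.3: RVC ≥ 45% → 16% available; preference 16% not lower than 9% → no reduction. → 9%.
Sum: 36% + 12% + 35% + 9% = 92%.

92%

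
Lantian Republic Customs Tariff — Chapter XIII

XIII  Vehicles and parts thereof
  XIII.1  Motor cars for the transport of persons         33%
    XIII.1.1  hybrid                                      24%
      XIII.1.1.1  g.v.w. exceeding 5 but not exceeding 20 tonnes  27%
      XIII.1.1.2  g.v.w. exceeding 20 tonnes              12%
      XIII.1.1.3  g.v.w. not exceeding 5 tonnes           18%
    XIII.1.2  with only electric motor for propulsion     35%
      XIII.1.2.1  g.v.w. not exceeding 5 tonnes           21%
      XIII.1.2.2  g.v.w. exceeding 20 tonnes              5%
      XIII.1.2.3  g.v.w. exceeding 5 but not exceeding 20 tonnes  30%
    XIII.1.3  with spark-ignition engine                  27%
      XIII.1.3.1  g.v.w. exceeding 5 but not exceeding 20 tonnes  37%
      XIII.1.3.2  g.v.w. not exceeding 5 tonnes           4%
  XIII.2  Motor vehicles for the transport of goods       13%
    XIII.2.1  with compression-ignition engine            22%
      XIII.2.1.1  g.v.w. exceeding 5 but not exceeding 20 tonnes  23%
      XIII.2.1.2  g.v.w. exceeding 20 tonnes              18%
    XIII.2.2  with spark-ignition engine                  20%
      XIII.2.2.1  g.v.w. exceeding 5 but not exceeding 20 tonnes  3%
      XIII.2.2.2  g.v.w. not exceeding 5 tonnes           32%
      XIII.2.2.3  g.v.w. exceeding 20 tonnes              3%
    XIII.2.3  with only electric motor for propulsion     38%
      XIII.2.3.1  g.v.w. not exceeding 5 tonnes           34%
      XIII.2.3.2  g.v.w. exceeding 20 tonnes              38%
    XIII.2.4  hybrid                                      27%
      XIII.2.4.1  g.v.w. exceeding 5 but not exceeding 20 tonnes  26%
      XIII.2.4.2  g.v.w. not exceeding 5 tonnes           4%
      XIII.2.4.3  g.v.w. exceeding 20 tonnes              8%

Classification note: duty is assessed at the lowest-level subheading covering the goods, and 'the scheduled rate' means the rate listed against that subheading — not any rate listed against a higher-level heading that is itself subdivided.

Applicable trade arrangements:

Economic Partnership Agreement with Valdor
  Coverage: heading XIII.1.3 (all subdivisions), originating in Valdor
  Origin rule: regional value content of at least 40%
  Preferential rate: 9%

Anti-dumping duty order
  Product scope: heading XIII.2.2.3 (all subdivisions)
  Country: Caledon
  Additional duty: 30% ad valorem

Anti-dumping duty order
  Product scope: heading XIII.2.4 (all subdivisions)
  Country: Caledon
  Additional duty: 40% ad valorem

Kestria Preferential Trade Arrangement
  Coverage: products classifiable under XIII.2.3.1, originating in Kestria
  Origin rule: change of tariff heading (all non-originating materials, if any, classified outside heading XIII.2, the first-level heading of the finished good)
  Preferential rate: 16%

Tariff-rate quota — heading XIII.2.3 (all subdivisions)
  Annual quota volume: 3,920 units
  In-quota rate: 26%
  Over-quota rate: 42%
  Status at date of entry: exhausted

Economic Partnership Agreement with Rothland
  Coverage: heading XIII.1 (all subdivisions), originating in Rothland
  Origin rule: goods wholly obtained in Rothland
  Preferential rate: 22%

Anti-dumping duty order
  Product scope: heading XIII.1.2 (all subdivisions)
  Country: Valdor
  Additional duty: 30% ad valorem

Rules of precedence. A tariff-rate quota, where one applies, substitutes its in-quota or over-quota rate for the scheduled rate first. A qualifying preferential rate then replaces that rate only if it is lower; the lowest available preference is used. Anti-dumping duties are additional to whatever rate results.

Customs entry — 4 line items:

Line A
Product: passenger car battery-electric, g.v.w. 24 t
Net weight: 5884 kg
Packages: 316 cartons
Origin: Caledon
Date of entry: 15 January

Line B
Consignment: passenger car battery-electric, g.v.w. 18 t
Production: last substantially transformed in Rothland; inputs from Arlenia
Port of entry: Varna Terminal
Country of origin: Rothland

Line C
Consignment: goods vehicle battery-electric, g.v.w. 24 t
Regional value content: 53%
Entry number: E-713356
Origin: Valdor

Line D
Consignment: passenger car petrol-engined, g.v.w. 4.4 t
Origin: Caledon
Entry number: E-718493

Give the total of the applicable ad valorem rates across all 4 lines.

81%

Line A: passenger car → XIII.1; battery-electric → XIII.1.2; g.v.w. 24 t → XIII.1.2.2. Scheduled 5%. No special measure applies. → 5%.
Line B: passenger car → XIII.1; battery-electric → XIII.1.2; g.v.w. 18 t → XIII.1.2.3. Scheduled 30%. Rothland agreement on XIII.1: not wholly obtained. → 30%.
Line C: goods vehicle → XIII.2; battery-electric → XIII.2.3; g.v.w. 24 t → XIII.2.3.2. Scheduled 38%. quota on XIII.2.3 exhausted → over-quota 42%; Valdor agreement on XIII.1.3: XIII.2.3.2 not covered. → 42%.
Line D: passenger car → XIII.1; petrol-engined → XIII.1.3; g.v.w. 4.4 t → XIII.1.3.2. Scheduled 4%. No special measure applies. → 4%.
Sum: 5% + 30% + 42% + 4% = 81%.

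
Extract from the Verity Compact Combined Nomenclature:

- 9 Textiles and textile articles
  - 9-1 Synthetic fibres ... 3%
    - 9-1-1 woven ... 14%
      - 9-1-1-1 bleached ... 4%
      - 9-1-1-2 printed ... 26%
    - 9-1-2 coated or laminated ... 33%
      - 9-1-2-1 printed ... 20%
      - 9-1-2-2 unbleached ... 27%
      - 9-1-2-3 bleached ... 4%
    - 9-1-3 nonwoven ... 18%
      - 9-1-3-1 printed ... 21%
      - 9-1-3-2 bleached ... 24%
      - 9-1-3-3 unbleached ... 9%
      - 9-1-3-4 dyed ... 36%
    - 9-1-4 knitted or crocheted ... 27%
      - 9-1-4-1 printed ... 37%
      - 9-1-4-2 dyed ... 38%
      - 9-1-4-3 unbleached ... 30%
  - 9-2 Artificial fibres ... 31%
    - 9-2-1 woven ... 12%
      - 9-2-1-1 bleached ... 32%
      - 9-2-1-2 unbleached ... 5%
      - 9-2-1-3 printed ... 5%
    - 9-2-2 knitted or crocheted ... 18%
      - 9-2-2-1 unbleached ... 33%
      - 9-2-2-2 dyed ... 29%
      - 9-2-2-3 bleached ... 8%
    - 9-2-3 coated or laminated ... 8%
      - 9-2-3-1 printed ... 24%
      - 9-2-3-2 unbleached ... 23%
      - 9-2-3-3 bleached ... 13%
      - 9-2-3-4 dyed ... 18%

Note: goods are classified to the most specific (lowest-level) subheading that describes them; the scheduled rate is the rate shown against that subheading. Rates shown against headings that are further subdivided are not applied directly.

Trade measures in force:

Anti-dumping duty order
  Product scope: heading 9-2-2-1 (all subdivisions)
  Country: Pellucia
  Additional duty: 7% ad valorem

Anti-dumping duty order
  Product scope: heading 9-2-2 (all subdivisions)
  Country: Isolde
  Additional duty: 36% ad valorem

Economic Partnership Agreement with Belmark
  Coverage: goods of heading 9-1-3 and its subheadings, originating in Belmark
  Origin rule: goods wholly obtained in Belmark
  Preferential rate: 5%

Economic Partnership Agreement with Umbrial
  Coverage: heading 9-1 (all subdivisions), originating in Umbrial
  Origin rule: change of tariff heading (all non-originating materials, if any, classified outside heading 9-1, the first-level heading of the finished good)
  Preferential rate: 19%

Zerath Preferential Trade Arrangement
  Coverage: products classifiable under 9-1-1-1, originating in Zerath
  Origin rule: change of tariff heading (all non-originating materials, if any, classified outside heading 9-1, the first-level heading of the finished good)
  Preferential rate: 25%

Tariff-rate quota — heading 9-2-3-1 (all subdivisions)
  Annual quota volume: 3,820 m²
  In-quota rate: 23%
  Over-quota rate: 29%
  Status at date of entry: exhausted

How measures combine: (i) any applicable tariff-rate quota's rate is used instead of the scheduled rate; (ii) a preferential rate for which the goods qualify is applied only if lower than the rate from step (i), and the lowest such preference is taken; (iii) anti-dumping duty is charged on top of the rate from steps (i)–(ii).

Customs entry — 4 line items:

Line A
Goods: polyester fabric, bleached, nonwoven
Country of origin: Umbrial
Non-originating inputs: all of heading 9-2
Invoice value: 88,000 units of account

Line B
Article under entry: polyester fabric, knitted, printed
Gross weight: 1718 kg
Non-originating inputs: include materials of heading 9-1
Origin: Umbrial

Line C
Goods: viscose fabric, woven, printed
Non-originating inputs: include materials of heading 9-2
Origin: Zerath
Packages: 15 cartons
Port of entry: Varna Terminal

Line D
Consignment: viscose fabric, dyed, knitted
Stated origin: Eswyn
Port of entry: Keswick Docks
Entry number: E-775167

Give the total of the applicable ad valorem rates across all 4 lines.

Line A: polyester → 9-1; nonwoven → 9-1-3; bleached → 9-1-3-2. Scheduled 24%. Umbrial agreement on 9-1: CTH met → 19% available; preferential 19%. → 19%.
Line B: polyester → 9-1; knitted → 9-1-4; printed → 9-1-4-1. Scheduled 37%. Umbrial agreement on 9-1: CTH not met. → 37%.
Line C: viscose → 9-2; woven → 9-2-1; printed → 9-2-1-3. Scheduled 5%. Zerath agreement on 9-1-1-1: 9-2-1-3 not covered. → 5%.
Line D: viscose → 9-2; knitted → 9-2-2; dyed → 9-2-2-2. Scheduled 29%. No special measure applies. → 29%.
Sum: 19% + 37% + 5% + 29% = 90%.

90%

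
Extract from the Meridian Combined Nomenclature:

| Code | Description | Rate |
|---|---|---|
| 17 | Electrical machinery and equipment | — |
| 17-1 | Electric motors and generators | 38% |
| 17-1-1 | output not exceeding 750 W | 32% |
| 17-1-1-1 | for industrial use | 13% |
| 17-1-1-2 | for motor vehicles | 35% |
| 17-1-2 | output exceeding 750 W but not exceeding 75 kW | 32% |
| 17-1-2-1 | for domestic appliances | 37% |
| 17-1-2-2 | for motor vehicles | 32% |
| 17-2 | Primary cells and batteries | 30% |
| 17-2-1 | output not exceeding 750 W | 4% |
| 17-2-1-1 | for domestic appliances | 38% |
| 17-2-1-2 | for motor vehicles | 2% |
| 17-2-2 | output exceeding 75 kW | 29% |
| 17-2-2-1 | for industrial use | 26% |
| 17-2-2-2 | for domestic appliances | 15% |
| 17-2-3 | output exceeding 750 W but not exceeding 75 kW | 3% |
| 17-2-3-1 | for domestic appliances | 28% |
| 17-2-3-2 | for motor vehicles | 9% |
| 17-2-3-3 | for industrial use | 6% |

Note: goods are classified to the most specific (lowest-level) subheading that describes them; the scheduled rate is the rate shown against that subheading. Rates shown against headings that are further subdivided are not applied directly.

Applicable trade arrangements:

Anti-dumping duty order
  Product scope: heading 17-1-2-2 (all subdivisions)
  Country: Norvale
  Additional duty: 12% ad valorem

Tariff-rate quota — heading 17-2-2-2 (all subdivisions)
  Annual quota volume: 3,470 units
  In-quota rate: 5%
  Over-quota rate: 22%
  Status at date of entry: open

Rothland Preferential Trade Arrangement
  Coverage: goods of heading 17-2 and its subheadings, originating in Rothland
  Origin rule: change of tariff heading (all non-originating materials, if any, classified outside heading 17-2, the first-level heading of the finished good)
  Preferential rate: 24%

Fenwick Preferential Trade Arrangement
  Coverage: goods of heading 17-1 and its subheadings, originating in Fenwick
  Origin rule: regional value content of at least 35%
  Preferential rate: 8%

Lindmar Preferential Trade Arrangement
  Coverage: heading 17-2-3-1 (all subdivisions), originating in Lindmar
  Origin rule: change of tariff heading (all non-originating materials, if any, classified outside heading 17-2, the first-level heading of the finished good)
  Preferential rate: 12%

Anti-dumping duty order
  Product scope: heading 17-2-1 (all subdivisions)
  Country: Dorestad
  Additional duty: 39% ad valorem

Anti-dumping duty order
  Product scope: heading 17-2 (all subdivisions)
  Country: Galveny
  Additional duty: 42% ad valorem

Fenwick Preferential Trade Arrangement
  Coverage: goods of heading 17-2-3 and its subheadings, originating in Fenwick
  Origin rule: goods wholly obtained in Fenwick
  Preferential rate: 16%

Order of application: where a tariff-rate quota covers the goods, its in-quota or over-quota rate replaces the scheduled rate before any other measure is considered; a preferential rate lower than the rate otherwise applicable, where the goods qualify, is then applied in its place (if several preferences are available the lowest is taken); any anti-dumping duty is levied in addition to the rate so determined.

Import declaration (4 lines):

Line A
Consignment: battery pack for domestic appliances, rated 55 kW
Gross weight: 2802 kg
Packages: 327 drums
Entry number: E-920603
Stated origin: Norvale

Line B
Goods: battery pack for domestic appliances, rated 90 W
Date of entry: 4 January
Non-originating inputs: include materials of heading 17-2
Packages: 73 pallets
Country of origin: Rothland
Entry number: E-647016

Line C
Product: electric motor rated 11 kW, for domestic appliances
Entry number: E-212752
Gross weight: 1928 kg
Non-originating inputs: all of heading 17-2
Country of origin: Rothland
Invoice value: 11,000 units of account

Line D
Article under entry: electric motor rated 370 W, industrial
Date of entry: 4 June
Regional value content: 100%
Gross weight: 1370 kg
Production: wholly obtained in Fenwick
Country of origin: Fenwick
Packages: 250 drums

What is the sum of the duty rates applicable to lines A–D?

Line A: battery pack → 17-2; rated 55 kW → 17-2-3; for domestic appliances → 17-2-3-1. Scheduled 28%. No special measure applies. → 28%.
Line B: battery pack → 17-2; rated 90 W → 17-2-1; for domestic appliances → 17-2-1-1. Scheduled 38%. Rothland agreement on 17-2: CTH not met. → 38%.
Line C: electric motor → 17-1; rated 11 kW → 17-1-2; for domestic appliances → 17-1-2-1. Scheduled 37%. Rothland agreement on 17-2: 17-1-2-1 not covered. → 37%.
Line D: electric motor → 17-1; rated 370 W → 17-1-1; industrial → 17-1-1-1. Scheduled 13%. Fenwick agreement on 17-1: RVC ≥ 35% → 8% available; Fenwick agreement on 17-2-3: 17-1-1-1 not covered; preferential 8%. → 8%.
Sum: 28% + 38% + 37% + 8% = 111%.

111%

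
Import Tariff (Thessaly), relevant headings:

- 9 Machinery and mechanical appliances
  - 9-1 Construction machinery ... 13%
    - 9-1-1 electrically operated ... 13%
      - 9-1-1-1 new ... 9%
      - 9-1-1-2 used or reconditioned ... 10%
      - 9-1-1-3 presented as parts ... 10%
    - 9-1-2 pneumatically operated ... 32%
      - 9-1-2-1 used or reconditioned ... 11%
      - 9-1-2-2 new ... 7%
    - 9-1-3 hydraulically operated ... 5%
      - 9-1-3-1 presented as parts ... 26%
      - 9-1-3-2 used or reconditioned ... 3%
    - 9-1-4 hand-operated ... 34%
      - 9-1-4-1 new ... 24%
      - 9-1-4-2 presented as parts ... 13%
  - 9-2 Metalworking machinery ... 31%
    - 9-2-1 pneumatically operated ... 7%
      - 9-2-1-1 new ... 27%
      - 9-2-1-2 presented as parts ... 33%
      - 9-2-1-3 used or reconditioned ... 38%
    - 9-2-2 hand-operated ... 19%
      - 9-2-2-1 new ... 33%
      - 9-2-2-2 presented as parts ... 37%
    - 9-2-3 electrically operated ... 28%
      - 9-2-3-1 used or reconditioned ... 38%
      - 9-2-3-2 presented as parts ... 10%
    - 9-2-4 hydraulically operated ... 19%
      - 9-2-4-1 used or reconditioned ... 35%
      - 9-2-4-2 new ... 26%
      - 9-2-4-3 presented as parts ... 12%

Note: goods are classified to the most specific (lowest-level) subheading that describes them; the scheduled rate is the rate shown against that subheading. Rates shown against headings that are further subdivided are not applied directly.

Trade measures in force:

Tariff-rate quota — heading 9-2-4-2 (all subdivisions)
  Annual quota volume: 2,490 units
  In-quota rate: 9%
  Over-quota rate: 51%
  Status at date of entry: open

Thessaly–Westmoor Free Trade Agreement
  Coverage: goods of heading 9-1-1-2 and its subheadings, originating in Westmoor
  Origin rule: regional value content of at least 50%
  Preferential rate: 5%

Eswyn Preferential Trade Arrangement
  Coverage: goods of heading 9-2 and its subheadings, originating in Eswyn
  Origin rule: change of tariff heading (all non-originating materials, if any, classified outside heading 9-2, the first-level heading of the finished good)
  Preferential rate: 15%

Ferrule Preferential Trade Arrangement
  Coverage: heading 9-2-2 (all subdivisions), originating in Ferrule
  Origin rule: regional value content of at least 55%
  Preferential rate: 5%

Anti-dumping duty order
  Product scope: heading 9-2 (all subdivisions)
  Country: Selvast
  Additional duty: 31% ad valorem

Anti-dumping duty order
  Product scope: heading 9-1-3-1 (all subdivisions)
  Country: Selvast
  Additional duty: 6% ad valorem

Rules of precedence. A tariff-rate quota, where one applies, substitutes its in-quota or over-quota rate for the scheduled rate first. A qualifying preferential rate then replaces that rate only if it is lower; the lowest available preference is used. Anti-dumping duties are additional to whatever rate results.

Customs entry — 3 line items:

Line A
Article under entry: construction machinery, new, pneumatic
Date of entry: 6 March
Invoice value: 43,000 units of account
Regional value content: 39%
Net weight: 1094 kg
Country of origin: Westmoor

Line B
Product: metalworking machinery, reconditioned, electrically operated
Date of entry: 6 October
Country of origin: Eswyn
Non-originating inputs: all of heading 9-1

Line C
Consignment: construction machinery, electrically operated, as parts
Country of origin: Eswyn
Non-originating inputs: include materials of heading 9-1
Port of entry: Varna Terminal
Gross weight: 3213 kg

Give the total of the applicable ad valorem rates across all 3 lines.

32%

Line A: construction → 9-1; pneumatic → 9-1-2; new → 9-1-2-2. Scheduled 7%. Westmoor agreement on 9-1-1-2: 9-1-2-2 not covered. → 7%.
Line B: metalworking → 9-2; electrically operated → 9-2-3; reconditioned → 9-2-3-1. Scheduled 38%. Eswyn agreement on 9-2: CTH met → 15% available; preferential 15%. → 15%.
Line C: construction → 9-1; electrically operated → 9-1-1; as parts → 9-1-1-3. Scheduled 10%. Eswyn agreement on 9-2: 9-1-1-3 not covered. → 10%.
Sum: 7% + 15% + 10% = 32%.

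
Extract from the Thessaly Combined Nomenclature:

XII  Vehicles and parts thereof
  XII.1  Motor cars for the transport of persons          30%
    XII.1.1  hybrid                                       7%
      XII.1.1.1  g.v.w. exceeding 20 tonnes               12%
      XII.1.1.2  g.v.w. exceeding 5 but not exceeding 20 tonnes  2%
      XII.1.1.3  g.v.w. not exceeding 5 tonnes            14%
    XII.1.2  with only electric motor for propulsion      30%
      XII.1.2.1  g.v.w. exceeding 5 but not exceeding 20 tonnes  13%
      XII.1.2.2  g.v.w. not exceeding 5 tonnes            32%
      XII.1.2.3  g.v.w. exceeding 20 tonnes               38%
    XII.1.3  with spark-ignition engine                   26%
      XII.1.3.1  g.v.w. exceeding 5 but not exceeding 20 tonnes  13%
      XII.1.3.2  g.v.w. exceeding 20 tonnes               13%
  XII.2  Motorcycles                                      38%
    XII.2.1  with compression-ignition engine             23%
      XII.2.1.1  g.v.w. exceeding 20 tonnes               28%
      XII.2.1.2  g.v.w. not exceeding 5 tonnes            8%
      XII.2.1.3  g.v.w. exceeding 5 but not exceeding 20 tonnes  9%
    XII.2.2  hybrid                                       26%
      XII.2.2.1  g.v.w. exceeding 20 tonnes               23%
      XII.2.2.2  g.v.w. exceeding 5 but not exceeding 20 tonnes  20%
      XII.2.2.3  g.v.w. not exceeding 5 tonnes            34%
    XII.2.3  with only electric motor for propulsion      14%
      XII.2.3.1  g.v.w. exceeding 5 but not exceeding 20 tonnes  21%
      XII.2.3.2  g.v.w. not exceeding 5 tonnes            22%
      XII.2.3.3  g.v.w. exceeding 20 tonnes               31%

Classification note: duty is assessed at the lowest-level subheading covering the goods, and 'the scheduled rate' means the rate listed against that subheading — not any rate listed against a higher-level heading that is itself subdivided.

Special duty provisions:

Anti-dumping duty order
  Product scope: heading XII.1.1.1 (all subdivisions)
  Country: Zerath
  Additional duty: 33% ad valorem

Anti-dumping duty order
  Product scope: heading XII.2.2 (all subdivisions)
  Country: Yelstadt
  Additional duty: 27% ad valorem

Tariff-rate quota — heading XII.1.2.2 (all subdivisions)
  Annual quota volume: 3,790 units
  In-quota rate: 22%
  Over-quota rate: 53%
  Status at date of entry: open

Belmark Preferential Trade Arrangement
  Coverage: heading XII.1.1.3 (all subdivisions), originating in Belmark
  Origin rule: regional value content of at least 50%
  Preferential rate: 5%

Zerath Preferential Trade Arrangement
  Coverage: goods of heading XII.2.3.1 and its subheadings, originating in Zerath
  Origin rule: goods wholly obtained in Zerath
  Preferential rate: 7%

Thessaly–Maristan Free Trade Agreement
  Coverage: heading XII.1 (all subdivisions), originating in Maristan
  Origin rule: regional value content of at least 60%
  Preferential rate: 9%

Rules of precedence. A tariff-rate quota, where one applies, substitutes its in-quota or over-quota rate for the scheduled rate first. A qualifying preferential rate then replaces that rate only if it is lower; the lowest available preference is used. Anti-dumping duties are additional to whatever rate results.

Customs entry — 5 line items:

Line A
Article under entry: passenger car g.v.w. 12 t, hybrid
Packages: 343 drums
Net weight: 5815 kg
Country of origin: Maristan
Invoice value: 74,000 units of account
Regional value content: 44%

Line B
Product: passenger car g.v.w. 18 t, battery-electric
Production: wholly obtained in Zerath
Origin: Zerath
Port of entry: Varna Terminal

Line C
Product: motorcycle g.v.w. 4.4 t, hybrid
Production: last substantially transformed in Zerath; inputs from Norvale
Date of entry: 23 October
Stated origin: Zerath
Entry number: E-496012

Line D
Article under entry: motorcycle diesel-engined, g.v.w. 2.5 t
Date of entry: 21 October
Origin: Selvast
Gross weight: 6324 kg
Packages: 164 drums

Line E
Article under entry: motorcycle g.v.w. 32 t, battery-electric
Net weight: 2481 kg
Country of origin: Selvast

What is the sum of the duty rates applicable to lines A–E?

88%

Line A: passenger car → XII.1; hybrid → XII.1.1; g.v.w. 12 t → XII.1.1.2. Scheduled 2%. Maristan agreement on XII.1: RVC < 60%. → 2%.
Line B: passenger car → XII.1; battery-electric → XII.1.2; g.v.w. 18 t → XII.1.2.1. Scheduled 13%. Zerath agreement on XII.2.3.1: XII.1.2.1 not covered. → 13%.
Line C: motorcycle → XII.2; hybrid → XII.2.2; g.v.w. 4.4 t → XII.2.2.3. Scheduled 34%. Zerath agreement on XII.2.3.1: XII.2.2.3 not covered. → 34%.
Line D: motorcycle → XII.2; diesel-engined → XII.2.1; g.v.w. 2.5 t → XII.2.1.2. Scheduled 8%. No special measure applies. → 8%.
Line E: motorcycle → XII.2; battery-electric → XII.2.3; g.v.w. 32 t → XII.2.3.3. Scheduled 31%. No special measure applies. → 31%.
Sum: 2% + 13% + 34% + 8% + 31% = 88%.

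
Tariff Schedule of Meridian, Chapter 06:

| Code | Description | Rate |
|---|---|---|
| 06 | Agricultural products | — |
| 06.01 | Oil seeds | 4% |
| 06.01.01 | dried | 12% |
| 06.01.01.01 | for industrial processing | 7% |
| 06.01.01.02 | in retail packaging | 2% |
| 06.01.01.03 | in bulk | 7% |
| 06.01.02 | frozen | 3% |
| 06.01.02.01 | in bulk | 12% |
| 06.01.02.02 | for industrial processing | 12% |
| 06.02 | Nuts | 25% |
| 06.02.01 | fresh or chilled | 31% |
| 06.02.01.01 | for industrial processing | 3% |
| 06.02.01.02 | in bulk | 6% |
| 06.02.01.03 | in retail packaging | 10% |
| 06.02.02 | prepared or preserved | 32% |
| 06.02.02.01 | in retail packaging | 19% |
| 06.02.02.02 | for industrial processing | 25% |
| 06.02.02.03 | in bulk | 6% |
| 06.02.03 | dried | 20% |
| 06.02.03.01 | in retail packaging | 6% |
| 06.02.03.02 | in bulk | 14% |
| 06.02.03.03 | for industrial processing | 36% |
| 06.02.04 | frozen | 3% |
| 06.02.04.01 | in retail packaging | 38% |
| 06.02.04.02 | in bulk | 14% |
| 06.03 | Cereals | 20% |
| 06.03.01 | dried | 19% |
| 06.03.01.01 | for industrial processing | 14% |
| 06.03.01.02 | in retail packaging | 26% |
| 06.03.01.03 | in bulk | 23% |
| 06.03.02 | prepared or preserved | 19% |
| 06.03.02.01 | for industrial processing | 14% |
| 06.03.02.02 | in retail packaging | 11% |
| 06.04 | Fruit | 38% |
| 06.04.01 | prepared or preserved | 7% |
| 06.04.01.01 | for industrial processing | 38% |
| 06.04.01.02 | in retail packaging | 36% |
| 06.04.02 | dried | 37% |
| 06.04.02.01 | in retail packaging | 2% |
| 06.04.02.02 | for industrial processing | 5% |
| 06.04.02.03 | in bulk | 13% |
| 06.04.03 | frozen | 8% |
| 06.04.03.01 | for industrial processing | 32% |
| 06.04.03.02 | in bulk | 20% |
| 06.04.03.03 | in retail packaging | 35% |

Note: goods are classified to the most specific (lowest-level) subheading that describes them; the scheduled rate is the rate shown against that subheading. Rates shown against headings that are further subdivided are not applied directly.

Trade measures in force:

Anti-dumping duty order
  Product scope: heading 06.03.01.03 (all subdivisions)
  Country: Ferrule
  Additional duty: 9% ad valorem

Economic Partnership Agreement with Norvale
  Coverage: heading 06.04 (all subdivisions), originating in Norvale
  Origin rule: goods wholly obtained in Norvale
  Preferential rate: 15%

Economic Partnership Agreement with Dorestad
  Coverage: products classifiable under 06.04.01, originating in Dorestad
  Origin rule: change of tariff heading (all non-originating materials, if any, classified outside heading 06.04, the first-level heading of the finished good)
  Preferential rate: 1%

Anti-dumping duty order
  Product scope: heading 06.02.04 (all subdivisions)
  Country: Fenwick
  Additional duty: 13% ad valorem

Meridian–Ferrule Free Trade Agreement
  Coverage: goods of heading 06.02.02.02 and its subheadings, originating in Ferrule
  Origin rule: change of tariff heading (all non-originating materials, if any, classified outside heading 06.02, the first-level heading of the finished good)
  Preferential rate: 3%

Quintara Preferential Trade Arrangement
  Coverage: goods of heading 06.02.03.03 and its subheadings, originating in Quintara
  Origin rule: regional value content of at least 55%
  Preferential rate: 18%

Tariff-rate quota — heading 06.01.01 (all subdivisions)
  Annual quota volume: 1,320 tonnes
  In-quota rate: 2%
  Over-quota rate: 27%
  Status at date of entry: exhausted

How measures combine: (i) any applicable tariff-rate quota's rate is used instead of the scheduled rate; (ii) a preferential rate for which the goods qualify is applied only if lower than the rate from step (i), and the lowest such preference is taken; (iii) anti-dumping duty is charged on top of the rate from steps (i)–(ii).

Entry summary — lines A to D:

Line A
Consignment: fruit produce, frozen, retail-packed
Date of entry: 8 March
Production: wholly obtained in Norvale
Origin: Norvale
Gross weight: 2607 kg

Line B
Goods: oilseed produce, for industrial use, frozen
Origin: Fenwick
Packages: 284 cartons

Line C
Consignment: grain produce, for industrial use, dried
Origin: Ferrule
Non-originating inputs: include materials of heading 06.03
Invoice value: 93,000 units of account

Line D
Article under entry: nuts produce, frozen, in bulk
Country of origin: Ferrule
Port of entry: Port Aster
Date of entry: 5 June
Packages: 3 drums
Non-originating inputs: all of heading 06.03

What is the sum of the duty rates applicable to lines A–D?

Line A: fruit → 06.04; frozen → 06.04.03; retail-packed → 06.04.03.03. Scheduled 35%. Norvale agreement on 06.04: wholly obtained → 15% available; preferential 15%. → 15%.
Line B: oilseed → 06.01; frozen → 06.01.02; for industrial use → 06.01.02.02. Scheduled 12%. No special measure applies. → 12%.
Line C: grain → 06.03; dried → 06.03.01; for industrial use → 06.03.01.01. Scheduled 14%. Ferrule agreement on 06.02.02.02: 06.03.01.01 not covered. → 14%.
Line D: nuts → 06.02; frozen → 06.02.04; in bulk → 06.02.04.02. Scheduled 14%. Ferrule agreement on 06.02.02.02: 06.02.04.02 not covered. → 14%.
Sum: 15% + 12% + 14% + 14% = 55%.

55%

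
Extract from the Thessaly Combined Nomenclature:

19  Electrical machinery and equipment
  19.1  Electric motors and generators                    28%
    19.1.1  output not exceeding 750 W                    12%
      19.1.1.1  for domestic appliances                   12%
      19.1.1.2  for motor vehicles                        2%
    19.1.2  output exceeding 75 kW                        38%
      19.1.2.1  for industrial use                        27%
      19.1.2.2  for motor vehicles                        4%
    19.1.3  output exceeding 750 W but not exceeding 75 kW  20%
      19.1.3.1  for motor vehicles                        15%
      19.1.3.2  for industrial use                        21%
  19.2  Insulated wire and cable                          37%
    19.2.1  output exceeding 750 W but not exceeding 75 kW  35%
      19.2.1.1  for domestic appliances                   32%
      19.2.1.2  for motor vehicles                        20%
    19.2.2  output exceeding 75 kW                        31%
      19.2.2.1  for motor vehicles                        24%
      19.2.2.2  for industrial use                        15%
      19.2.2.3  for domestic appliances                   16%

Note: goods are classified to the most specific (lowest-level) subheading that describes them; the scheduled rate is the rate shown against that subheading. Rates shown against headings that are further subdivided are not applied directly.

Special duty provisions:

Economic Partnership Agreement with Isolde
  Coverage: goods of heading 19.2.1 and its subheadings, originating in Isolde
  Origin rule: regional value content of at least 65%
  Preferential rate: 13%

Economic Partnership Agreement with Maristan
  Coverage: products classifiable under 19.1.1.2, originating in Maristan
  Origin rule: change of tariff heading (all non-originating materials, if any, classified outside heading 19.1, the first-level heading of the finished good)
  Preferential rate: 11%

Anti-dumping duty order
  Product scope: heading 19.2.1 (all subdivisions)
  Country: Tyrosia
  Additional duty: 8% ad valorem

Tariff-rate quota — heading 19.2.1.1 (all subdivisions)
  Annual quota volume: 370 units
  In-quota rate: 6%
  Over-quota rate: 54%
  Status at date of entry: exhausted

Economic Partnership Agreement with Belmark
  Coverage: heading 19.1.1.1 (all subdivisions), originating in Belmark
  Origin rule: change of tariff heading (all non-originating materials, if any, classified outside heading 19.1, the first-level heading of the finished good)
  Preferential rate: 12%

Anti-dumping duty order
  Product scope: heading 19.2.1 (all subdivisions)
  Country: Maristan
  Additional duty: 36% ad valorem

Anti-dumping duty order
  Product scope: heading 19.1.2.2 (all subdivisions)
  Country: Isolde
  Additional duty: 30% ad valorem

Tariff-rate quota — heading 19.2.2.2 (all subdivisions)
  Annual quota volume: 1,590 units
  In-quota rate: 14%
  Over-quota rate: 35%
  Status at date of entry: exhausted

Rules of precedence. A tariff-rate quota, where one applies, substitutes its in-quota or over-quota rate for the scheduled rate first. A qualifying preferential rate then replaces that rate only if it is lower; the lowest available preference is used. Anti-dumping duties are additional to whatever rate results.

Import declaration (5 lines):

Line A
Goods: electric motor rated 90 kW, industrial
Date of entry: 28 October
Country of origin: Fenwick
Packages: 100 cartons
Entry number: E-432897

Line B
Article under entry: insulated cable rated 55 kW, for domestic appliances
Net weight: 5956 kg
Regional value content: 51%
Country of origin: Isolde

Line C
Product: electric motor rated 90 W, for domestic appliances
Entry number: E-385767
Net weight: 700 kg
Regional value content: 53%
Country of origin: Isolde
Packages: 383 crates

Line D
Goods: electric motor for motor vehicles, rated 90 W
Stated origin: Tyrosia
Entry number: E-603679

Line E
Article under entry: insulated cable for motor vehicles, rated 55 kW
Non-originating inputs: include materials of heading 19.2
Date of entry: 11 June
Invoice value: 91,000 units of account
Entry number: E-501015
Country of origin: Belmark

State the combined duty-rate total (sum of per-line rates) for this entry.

115%

Line A: electric motor → 19.1; rated 90 kW → 19.1.2; industrial → 19.1.2.1. Scheduled 27%. No special measure applies. → 27%.
Line B: insulated cable → 19.2; rated 55 kW → 19.2.1; for domestic appliances → 19.2.1.1. Scheduled 32%. quota on 19.2.1.1 exhausted → over-quota 54%; Isolde agreement on 19.2.1: RVC < 65%. → 54%.
Line C: electric motor → 19.1; rated 90 W → 19.1.1; for domestic appliances → 19.1.1.1. Scheduled 12%. Isolde agreement on 19.2.1: 19.1.1.1 not covered. → 12%.
Line D: electric motor → 19.1; rated 90 W → 19.1.1; for motor vehicles → 19.1.1.2. Scheduled 2%. No special measure applies. → 2%.
Line E: insulated cable → 19.2; rated 55 kW → 19.2.1; for motor vehicles → 19.2.1.2. Scheduled 20%. Belmark agreement on 19.1.1.1: 19.2.1.2 not covered. → 20%.
Sum: 27% + 54% + 12% + 2% + 20% = 115%.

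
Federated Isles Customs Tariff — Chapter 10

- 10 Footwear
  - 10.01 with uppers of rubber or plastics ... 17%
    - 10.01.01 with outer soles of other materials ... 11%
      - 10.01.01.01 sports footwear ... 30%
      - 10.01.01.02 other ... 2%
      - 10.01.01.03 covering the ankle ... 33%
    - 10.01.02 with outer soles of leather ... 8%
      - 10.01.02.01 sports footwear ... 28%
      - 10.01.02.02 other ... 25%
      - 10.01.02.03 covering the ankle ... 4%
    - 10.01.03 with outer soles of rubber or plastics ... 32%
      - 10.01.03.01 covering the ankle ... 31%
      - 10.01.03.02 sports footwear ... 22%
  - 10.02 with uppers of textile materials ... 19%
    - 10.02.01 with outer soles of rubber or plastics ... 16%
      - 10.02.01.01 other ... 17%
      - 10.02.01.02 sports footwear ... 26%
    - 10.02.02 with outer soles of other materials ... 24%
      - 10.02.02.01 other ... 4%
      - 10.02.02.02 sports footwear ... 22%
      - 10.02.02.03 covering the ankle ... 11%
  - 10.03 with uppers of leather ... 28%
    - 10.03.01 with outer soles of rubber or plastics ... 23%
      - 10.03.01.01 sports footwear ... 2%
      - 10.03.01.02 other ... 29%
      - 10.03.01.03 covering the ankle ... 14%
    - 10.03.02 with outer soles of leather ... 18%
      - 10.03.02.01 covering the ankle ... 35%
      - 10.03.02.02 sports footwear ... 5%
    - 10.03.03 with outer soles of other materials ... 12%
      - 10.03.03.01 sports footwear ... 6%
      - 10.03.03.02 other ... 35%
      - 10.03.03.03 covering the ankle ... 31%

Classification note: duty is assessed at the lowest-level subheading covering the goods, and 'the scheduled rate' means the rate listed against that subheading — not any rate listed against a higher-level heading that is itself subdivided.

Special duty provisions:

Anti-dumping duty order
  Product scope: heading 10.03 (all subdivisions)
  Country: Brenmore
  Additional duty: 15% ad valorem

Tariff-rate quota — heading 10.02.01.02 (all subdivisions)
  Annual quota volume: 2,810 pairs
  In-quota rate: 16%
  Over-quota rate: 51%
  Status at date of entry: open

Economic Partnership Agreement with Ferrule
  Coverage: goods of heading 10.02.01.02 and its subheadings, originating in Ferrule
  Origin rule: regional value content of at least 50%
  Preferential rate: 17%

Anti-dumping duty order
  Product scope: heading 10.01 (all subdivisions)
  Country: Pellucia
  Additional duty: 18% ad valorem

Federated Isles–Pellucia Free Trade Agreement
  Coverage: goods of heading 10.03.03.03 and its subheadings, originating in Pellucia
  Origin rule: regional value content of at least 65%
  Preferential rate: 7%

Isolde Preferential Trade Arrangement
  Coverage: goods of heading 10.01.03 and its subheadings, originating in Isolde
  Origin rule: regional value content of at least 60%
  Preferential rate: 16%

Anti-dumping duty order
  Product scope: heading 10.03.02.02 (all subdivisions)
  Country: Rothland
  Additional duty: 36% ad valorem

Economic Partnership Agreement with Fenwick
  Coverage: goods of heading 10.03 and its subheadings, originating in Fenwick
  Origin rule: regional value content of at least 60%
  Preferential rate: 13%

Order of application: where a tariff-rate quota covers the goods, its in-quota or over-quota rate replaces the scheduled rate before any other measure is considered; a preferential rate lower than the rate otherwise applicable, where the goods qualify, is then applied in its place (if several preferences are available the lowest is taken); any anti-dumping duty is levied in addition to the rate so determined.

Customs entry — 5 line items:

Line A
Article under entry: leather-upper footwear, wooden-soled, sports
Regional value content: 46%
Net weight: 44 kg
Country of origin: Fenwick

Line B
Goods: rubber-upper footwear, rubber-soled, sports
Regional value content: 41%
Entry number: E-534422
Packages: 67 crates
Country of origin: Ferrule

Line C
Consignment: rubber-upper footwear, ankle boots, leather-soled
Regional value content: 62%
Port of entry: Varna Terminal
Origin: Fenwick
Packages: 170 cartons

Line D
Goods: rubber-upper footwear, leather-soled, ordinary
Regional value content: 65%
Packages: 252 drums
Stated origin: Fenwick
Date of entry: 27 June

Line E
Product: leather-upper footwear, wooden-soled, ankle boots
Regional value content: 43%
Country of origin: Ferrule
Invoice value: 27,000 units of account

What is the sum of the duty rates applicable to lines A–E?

Line A: leather-upper → 10.03; wooden-soled → 10.03.03; sports → 10.03.03.01. Scheduled 6%. Fenwick agreement on 10.03: RVC < 60%. → 6%.
Line B: rubber-upper → 10.01; rubber-soled → 10.01.03; sports → 10.01.03.02. Scheduled 22%. Ferrule agreement on 10.02.01.02: 10.01.03.02 not covered. → 22%.
Line C: rubber-upper → 10.01; leather-soled → 10.01.02; ankle boots → 10.01.02.03. Scheduled 4%. Fenwick agreement on 10.03: 10.01.02.03 not covered. → 4%.
Line D: rubber-upper → 10.01; leather-soled → 10.01.02; ordinary → 10.01.02.02. Scheduled 25%. Fenwick agreement on 10.03: 10.01.02.02 not covered. → 25%.
Line E: leather-upper → 10.03; wooden-soled → 10.03.03; ankle boots → 10.03.03.03. Scheduled 31%. Ferrule agreement on 10.02.01.02: 10.03.03.03 not covered. → 31%.
Sum: 6% + 22% + 4% + 25% + 31% = 88%.

88%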